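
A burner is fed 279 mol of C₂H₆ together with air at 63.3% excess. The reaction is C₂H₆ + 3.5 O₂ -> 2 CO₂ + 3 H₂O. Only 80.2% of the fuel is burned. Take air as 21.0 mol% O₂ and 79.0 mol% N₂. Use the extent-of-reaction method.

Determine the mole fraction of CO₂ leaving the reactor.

0.056

Stoichiometric O₂ = 3.5 × 279 = 976.5 mol; O₂ fed = 976.5 × 1.633 = 1595 mol.
N₂ fed = 1595 × 79/21 = 5999 mol.
Fuel reacted = 0.802 × 279 → ξ = 223.8 mol.
Outlet (n = n₀ + ν ξ):
  C₂H₆: 279 − 1(223.8) = 55.24
  O₂: 1595 − 3.5(223.8) = 811.5
  N₂: 5999 (inert)
  CO₂: 0 + 2(223.8) = 447.5
  H₂O: 0 + 3(223.8) = 671.3
Total out = 7984 mol; y_CO₂ = 447.5 / 7984 = 0.05605.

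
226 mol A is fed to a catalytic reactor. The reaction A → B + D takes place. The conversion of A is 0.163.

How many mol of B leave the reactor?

36.8 mol

A reacted = 0.163 × 226 = 36.84 mol; ν_A = −1, so ξ = 36.84/1 = 36.84 mol.
Outlet amounts (n = n₀ + ν ξ):
  A: 226 − 1(36.84) = 189.2
  B: 0 + 1(36.84) = 36.84
  D: 0 + 1(36.84) = 36.84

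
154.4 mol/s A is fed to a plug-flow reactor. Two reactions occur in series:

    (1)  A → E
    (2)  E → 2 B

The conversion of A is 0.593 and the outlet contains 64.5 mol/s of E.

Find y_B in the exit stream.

Conversion of A: A consumed = 1ξ₁ = 0.593 × 154.4 → ξ₁ = 91.56 mol/s.
E balance: n_E = 0 + 1ξ₁ − 1ξ₂ = 64.5 → ξ₂ = (1·91.56 − 64.5)/1 = 27.06 mol/s.
Outlet amounts (n = n₀ + Σ ν·ξ):
  A: 154.4 − 1(91.56) = 62.84
  E: 0 + 1(91.56) − 1(27.06) = 64.5
  B: 0 + 2(27.06) = 54.12
Total out = 181.5 mol/s; y_B = 54.12 / 181.5 = 0.2982.

0.298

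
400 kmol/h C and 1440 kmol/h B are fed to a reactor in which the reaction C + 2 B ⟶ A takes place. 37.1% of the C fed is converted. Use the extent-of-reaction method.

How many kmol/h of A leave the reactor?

C reacted = 0.371 × 400 = 148.4 kmol/h; ν_C = −1, so ξ = 148.4/1 = 148.4 kmol/h.
Outlet amounts (n = n₀ + ν ξ):
  C: 400 − 1(148.4) = 251.6
  B: 1440 − 2(148.4) = 1143
  A: 0 + 1(148.4) = 148.4

148 kmol/h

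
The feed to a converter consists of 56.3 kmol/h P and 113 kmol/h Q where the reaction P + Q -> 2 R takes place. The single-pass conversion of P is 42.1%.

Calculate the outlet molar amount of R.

P reacted = 0.421 × 56.3 = 23.7 kmol/h; ν_P = −1, so ξ = 23.7/1 = 23.7 kmol/h.
Outlet amounts (n = n₀ + ν ξ):
  P: 56.3 − 1(23.7) = 32.6
  Q: 113 − 1(23.7) = 89.3
  R: 0 + 2(23.7) = 47.4

47.4 kmol/h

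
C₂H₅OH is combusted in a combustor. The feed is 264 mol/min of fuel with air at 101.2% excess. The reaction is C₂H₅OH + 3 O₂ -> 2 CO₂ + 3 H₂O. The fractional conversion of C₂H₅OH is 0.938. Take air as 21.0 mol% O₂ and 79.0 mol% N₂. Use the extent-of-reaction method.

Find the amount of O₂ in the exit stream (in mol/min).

851 mol/min

Stoichiometric O₂ = 3 × 264 = 792 mol/min; O₂ fed = 792 × 2.012 = 1594 mol/min.
N₂ fed = 1594 × 79/21 = 5995 mol/min.
Fuel reacted = 0.938 × 264 → ξ = 247.6 mol/min.
Outlet (n = n₀ + ν ξ):
  C₂H₅OH: 264 − 1(247.6) = 16.37
  O₂: 1594 − 3(247.6) = 850.6
  N₂: 5995 (inert)
  CO₂: 0 + 2(247.6) = 495.3
  H₂O: 0 + 3(247.6) = 742.9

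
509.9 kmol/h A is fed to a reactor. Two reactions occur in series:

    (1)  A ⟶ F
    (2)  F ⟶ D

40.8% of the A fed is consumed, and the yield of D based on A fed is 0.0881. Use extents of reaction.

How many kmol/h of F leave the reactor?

163 kmol/h

Conversion of A: A consumed = 1ξ₁ = 0.408 × 509.9 → ξ₁ = 208 kmol/h.
Yield of D: 1ξ₂ / 509.9 = 0.0881 → ξ₂ = 44.92 kmol/h.
Outlet amounts (n = n₀ + Σ ν·ξ):
  A: 509.9 − 1(208) = 301.9
  F: 0 + 1(208) − 1(44.92) = 163.1
  D: 0 + 1(44.92) = 44.92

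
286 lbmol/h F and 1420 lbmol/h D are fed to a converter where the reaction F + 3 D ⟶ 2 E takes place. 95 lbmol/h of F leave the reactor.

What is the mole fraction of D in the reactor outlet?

0.64

For F: n = n₀ − 1ξ → 95 = 286 − 1ξ, giving ξ = 191 lbmol/h.
Outlet amounts (n = n₀ + ν ξ):
  F: 286 − 1(191) = 95
  D: 1420 − 3(191) = 847
  E: 0 + 2(191) = 382
Total out = 1324 lbmol/h; y_D = 847 / 1324 = 0.6397.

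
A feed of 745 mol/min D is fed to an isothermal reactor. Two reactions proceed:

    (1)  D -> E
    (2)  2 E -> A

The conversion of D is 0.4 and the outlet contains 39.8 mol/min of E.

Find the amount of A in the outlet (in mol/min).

Conversion of D: D consumed = 1ξ₁ = 0.4 × 745 → ξ₁ = 298 mol/min.
E balance: n_E = 0 + 1ξ₁ − 2ξ₂ = 39.8 → ξ₂ = (1·298 − 39.8)/2 = 129.1 mol/min.
Outlet amounts (n = n₀ + Σ ν·ξ):
  D: 745 − 1(298) = 447
  E: 0 + 1(298) − 2(129.1) = 39.8
  A: 0 + 1(129.1) = 129.1

129 mol/min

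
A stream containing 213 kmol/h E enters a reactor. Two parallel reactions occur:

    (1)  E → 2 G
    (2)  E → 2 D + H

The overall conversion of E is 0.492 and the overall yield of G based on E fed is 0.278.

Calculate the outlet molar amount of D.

150 kmol/h

Yield of G: 2ξ₁ / 213 = 0.278 → ξ₁ = 29.61 kmol/h.
Conversion of E: 1ξ₁ + 1ξ₂ = 0.492 × 213 = 104.8 → ξ₂ = 75.19 kmol/h.
Outlet amounts (n = n₀ + Σ ν·ξ):
  E: 213 − 1(29.61) − 1(75.19) = 108.2
  G: 0 + 2(29.61) = 59.21
  D: 0 + 2(75.19) = 150.4
  H: 0 + 1(75.19) = 75.19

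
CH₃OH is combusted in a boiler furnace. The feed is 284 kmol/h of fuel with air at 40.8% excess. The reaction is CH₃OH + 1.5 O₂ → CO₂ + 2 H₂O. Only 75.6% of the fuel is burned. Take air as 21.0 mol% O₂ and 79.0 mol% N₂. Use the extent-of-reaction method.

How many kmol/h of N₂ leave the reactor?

2260 kmol/h

Stoichiometric O₂ = 1.5 × 284 = 426 kmol/h; O₂ fed = 426 × 1.408 = 599.8 kmol/h.
N₂ fed = 599.8 × 79/21 = 2256 kmol/h.
Fuel reacted = 0.756 × 284 → ξ = 214.7 kmol/h.
Outlet (n = n₀ + ν ξ):
  CH₃OH: 284 − 1(214.7) = 69.3
  O₂: 599.8 − 1.5(214.7) = 277.8
  N₂: 2256 (inert)
  CO₂: 0 + 1(214.7) = 214.7
  H₂O: 0 + 2(214.7) = 429.4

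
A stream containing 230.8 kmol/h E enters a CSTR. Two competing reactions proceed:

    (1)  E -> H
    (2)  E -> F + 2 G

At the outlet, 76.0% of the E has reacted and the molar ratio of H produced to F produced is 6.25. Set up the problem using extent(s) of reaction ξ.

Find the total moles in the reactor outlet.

Conversion of E: E consumed = 0.76 × 230.8 = 175.4 kmol/h = 1ξ₁ + 1ξ₂.
Selectivity: 1ξ₁ / (1ξ₂) = 6.25 → ξ₁ = 6.25 ξ₂.
Substitute: (1·6.25 + 1) ξ₂ = 175.4 → ξ₂ = 24.19 kmol/h, ξ₁ = 151.2 kmol/h.
Outlet amounts (n = n₀ + Σ ν·ξ):
  E: 230.8 − 1(151.2) − 1(24.19) = 55.39
  H: 0 + 1(151.2) = 151.2
  F: 0 + 1(24.19) = 24.19
  G: 0 + 2(24.19) = 48.39
Total out = 55.39 + 151.2 + 24.19 + 48.39 = 279.2 kmol/h.

279 kmol/h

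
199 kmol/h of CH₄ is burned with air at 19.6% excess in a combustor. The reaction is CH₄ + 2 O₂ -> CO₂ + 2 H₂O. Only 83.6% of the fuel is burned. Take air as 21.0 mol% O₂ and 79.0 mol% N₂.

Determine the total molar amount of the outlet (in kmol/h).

2470 kmol/h

Stoichiometric O₂ = 2 × 199 = 398 kmol/h; O₂ fed = 398 × 1.196 = 476 kmol/h.
N₂ fed = 476 × 79/21 = 1791 kmol/h.
Fuel reacted = 0.836 × 199 → ξ = 166.4 kmol/h.
Outlet (n = n₀ + ν ξ):
  CH₄: 199 − 1(166.4) = 32.64
  O₂: 476 − 2(166.4) = 143.3
  N₂: 1791 (inert)
  CO₂: 0 + 1(166.4) = 166.4
  H₂O: 0 + 2(166.4) = 332.7
Total out = 32.64 + 143.3 + 1791 + 166.4 + 332.7 = 2466 kmol/h.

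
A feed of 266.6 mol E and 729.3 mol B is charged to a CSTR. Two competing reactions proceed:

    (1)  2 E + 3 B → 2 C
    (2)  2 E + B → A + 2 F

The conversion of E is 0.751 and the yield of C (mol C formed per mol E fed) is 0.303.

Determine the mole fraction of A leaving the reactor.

Yield of C: 2ξ₁ / 266.6 = 0.303 → ξ₁ = 40.39 mol.
Conversion of E: 2ξ₁ + 2ξ₂ = 0.751 × 266.6 = 200.2 → ξ₂ = 59.72 mol.
Outlet amounts (n = n₀ + Σ ν·ξ):
  E: 266.6 − 2(40.39) − 2(59.72) = 66.38
  B: 729.3 − 3(40.39) − 1(59.72) = 548.4
  C: 0 + 2(40.39) = 80.78
  A: 0 + 1(59.72) = 59.72
  F: 0 + 2(59.72) = 119.4
Total out = 874.7 mol; y_A = 59.72 / 874.7 = 0.06827.

0.0683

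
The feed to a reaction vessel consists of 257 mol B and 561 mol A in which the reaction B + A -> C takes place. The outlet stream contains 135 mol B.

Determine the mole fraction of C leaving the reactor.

0.175

For B: n = n₀ − 1ξ → 135 = 257 − 1ξ, giving ξ = 122 mol.
Outlet amounts (n = n₀ + ν ξ):
  B: 257 − 1(122) = 135
  A: 561 − 1(122) = 439
  C: 0 + 1(122) = 122
Total out = 696 mol; y_C = 122 / 696 = 0.1753.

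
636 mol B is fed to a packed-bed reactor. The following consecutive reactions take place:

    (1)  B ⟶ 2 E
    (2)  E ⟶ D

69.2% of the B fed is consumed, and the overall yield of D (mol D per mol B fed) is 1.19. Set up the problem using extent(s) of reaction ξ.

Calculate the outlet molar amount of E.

Conversion of B: B consumed = 1ξ₁ = 0.692 × 636 → ξ₁ = 440.1 mol.
Yield of D: 1ξ₂ / 636 = 1.19 → ξ₂ = 756.8 mol.
Outlet amounts (n = n₀ + Σ ν·ξ):
  B: 636 − 1(440.1) = 195.9
  E: 0 + 2(440.1) − 1(756.8) = 123.4
  D: 0 + 1(756.8) = 756.8

123 mol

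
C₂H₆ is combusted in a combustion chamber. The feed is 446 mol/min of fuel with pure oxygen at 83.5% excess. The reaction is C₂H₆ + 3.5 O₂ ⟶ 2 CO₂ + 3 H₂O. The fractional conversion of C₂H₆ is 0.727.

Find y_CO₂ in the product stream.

Stoichiometric O₂ = 3.5 × 446 = 1561 mol/min; O₂ fed = 1561 × 1.835 = 2864 mol/min.
Fuel reacted = 0.727 × 446 → ξ = 324.2 mol/min.
Outlet (n = n₀ + ν ξ):
  C₂H₆: 446 − 1(324.2) = 121.8
  O₂: 2864 − 3.5(324.2) = 1730
  CO₂: 0 + 2(324.2) = 648.5
  H₂O: 0 + 3(324.2) = 972.7
Total out = 3473 mol/min; y_CO₂ = 648.5 / 3473 = 0.1867.

0.187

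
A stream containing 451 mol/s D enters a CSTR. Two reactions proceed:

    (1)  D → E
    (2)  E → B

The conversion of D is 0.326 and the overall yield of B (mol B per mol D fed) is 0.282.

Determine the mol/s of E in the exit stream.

19.8 mol/s

Conversion of D: D consumed = 1ξ₁ = 0.326 × 451 → ξ₁ = 147 mol/s.
Yield of B: 1ξ₂ / 451 = 0.282 → ξ₂ = 127.2 mol/s.
Outlet amounts (n = n₀ + Σ ν·ξ):
  D: 451 − 1(147) = 304
  E: 0 + 1(147) − 1(127.2) = 19.84
  B: 0 + 1(127.2) = 127.2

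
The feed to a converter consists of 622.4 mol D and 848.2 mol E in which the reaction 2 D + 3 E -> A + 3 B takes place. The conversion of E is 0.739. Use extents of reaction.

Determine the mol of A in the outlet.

E reacted = 0.739 × 848.2 = 626.8 mol; ν_E = −3, so ξ = 626.8/3 = 208.9 mol.
Outlet amounts (n = n₀ + ν ξ):
  D: 622.4 − 2(208.9) = 204.5
  E: 848.2 − 3(208.9) = 221.4
  A: 0 + 1(208.9) = 208.9
  B: 0 + 3(208.9) = 626.8

209 mol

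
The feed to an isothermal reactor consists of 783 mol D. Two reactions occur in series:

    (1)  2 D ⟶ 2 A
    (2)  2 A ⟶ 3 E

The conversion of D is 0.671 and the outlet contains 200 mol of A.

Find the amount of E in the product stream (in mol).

488 mol

Conversion of D: D consumed = 2ξ₁ = 0.671 × 783 → ξ₁ = 262.7 mol.
A balance: n_A = 0 + 2ξ₁ − 2ξ₂ = 200 → ξ₂ = (2·262.7 − 200)/2 = 162.7 mol.
Outlet amounts (n = n₀ + Σ ν·ξ):
  D: 783 − 2(262.7) = 257.6
  A: 0 + 2(262.7) − 2(162.7) = 200
  E: 0 + 3(162.7) = 488.1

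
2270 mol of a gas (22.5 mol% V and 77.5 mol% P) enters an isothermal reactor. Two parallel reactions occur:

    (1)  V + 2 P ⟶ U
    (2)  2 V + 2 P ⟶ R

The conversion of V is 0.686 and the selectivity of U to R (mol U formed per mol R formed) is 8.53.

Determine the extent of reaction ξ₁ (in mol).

ξ₁ = 284 mol

Conversion of V: V consumed = 0.686 × 510.8 = 350.4 mol = 1ξ₁ + 2ξ₂.
Selectivity: 1ξ₁ / (1ξ₂) = 8.53 → ξ₁ = 8.53 ξ₂.
Substitute: (1·8.53 + 2) ξ₂ = 350.4 → ξ₂ = 33.27 mol, ξ₁ = 283.8 mol.
Outlet amounts (n = n₀ + Σ ν·ξ):
  V: 510.8 − 1(283.8) − 2(33.27) = 160.4
  P: 1759 − 2(283.8) − 2(33.27) = 1125
  U: 0 + 1(283.8) = 283.8
  R: 0 + 1(33.27) = 33.27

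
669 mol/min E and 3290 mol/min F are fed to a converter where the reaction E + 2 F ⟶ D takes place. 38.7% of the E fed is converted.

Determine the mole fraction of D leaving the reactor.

0.0752

E reacted = 0.387 × 669 = 258.9 mol/min; ν_E = −1, so ξ = 258.9/1 = 258.9 mol/min.
Outlet amounts (n = n₀ + ν ξ):
  E: 669 − 1(258.9) = 410.1
  F: 3290 − 2(258.9) = 2772
  D: 0 + 1(258.9) = 258.9
Total out = 3441 mol/min; y_D = 258.9 / 3441 = 0.07524.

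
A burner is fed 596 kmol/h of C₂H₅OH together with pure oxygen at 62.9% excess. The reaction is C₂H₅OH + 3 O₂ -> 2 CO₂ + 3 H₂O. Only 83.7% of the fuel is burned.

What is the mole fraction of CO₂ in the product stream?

Stoichiometric O₂ = 3 × 596 = 1788 kmol/h; O₂ fed = 1788 × 1.629 = 2913 kmol/h.
Fuel reacted = 0.837 × 596 → ξ = 498.9 kmol/h.
Outlet (n = n₀ + ν ξ):
  C₂H₅OH: 596 − 1(498.9) = 97.15
  O₂: 2913 − 3(498.9) = 1416
  CO₂: 0 + 2(498.9) = 997.7
  H₂O: 0 + 3(498.9) = 1497
Total out = 4008 kmol/h; y_CO₂ = 997.7 / 4008 = 0.249.

0.249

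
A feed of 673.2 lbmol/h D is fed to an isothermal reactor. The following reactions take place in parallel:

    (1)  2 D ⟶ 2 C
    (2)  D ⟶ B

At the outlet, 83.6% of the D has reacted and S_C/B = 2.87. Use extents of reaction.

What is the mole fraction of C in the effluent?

0.62

Conversion of D: D consumed = 0.836 × 673.2 = 562.8 lbmol/h = 2ξ₁ + 1ξ₂.
Selectivity: 2ξ₁ / (1ξ₂) = 2.87 → ξ₁ = 1.435 ξ₂.
Substitute: (2·1.435 + 1) ξ₂ = 562.8 → ξ₂ = 145.4 lbmol/h, ξ₁ = 208.7 lbmol/h.
Outlet amounts (n = n₀ + Σ ν·ξ):
  D: 673.2 − 2(208.7) − 1(145.4) = 110.4
  C: 0 + 2(208.7) = 417.4
  B: 0 + 1(145.4) = 145.4
Total out = 673.2 lbmol/h; y_C = 417.4 / 673.2 = 0.62.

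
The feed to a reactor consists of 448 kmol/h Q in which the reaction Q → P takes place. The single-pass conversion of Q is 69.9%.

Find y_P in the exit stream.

Q reacted = 0.699 × 448 = 313.2 kmol/h; ν_Q = −1, so ξ = 313.2/1 = 313.2 kmol/h.
Outlet amounts (n = n₀ + ν ξ):
  Q: 448 − 1(313.2) = 134.8
  P: 0 + 1(313.2) = 313.2
Total out = 448 kmol/h; y_P = 313.2 / 448 = 0.699.

0.699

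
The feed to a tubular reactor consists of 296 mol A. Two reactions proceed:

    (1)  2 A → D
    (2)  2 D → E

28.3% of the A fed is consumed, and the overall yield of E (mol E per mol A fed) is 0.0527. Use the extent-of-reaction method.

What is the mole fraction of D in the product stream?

0.0448

Conversion of A: A consumed = 2ξ₁ = 0.283 × 296 → ξ₁ = 41.88 mol.
Yield of E: 1ξ₂ / 296 = 0.0527 → ξ₂ = 15.6 mol.
Outlet amounts (n = n₀ + Σ ν·ξ):
  A: 296 − 2(41.88) = 212.2
  D: 0 + 1(41.88) − 2(15.6) = 10.69
  E: 0 + 1(15.6) = 15.6
Total out = 238.5 mol; y_D = 10.69 / 238.5 = 0.0448.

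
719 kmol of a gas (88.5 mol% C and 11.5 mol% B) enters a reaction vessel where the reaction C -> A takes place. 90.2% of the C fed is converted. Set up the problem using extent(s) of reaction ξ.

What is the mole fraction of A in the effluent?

0.798

C reacted = 0.902 × 636.3 = 574 kmol; ν_C = −1, so ξ = 574/1 = 574 kmol.
Outlet amounts (n = n₀ + ν ξ):
  C: 636.3 − 1(574) = 62.36
  A: 0 + 1(574) = 574
  B: 82.69 (inert)
Total out = 719 kmol; y_A = 574 / 719 = 0.7983.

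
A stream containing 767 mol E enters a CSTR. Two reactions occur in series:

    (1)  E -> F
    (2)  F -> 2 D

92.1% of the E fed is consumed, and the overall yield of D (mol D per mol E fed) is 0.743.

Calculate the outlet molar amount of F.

421 mol

Conversion of E: E consumed = 1ξ₁ = 0.921 × 767 → ξ₁ = 706.4 mol.
Yield of D: 2ξ₂ / 767 = 0.743 → ξ₂ = 284.9 mol.
Outlet amounts (n = n₀ + Σ ν·ξ):
  E: 767 − 1(706.4) = 60.59
  F: 0 + 1(706.4) − 1(284.9) = 421.5
  D: 0 + 2(284.9) = 569.9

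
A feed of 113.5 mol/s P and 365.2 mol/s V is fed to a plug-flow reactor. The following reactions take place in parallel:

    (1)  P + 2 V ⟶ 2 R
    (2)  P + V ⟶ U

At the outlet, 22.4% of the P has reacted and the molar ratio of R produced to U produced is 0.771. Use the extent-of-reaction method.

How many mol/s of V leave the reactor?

Conversion of P: P consumed = 0.224 × 113.5 = 25.42 mol/s = 1ξ₁ + 1ξ₂.
Selectivity: 2ξ₁ / (1ξ₂) = 0.771 → ξ₁ = 0.3855 ξ₂.
Substitute: (1·0.3855 + 1) ξ₂ = 25.42 → ξ₂ = 18.35 mol/s, ξ₁ = 7.074 mol/s.
Outlet amounts (n = n₀ + Σ ν·ξ):
  P: 113.5 − 1(7.074) − 1(18.35) = 88.08
  V: 365.2 − 2(7.074) − 1(18.35) = 332.7
  R: 0 + 2(7.074) = 14.15
  U: 0 + 1(18.35) = 18.35

333 mol/s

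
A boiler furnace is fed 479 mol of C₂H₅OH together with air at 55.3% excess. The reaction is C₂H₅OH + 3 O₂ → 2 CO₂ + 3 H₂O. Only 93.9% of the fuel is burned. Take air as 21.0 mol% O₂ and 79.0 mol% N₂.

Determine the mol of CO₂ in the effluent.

Stoichiometric O₂ = 3 × 479 = 1437 mol; O₂ fed = 1437 × 1.553 = 2232 mol.
N₂ fed = 2232 × 79/21 = 8395 mol.
Fuel reacted = 0.939 × 479 → ξ = 449.8 mol.
Outlet (n = n₀ + ν ξ):
  C₂H₅OH: 479 − 1(449.8) = 29.22
  O₂: 2232 − 3(449.8) = 882.3
  N₂: 8395 (inert)
  CO₂: 0 + 2(449.8) = 899.6
  H₂O: 0 + 3(449.8) = 1349

900 mol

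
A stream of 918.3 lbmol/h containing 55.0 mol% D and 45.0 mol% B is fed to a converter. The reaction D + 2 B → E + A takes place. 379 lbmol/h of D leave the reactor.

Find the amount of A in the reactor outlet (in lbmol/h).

126 lbmol/h

For D: n = n₀ − 1ξ → 379 = 505.1 − 1ξ, giving ξ = 126.1 lbmol/h.
Outlet amounts (n = n₀ + ν ξ):
  D: 505.1 − 1(126.1) = 379
  B: 413.2 − 2(126.1) = 161.1
  E: 0 + 1(126.1) = 126.1
  A: 0 + 1(126.1) = 126.1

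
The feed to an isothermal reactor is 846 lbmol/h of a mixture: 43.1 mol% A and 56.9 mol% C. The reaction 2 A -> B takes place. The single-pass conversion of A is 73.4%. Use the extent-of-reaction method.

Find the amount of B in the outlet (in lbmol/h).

134 lbmol/h

A reacted = 0.734 × 364.6 = 267.6 lbmol/h; ν_A = −2, so ξ = 267.6/2 = 133.8 lbmol/h.
Outlet amounts (n = n₀ + ν ξ):
  A: 364.6 − 2(133.8) = 96.99
  B: 0 + 1(133.8) = 133.8
  C: 481.4 (inert)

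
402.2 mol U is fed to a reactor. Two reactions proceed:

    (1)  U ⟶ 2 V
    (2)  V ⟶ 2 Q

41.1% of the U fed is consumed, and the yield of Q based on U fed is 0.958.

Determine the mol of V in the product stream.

138 mol

Conversion of U: U consumed = 1ξ₁ = 0.411 × 402.2 → ξ₁ = 165.3 mol.
Yield of Q: 2ξ₂ / 402.2 = 0.958 → ξ₂ = 192.7 mol.
Outlet amounts (n = n₀ + Σ ν·ξ):
  U: 402.2 − 1(165.3) = 236.9
  V: 0 + 2(165.3) − 1(192.7) = 138
  Q: 0 + 2(192.7) = 385.3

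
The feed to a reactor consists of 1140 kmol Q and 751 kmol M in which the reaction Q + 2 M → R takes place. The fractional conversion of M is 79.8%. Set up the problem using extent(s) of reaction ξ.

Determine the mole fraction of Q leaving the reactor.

M reacted = 0.798 × 751 = 599.3 kmol; ν_M = −2, so ξ = 599.3/2 = 299.6 kmol.
Outlet amounts (n = n₀ + ν ξ):
  Q: 1140 − 1(299.6) = 840.4
  M: 751 − 2(299.6) = 151.7
  R: 0 + 1(299.6) = 299.6
Total out = 1292 kmol; y_Q = 840.4 / 1292 = 0.6506.

0.651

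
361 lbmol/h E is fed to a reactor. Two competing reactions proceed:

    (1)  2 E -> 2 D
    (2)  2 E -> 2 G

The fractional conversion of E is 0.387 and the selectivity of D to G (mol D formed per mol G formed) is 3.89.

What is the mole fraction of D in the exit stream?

Conversion of E: E consumed = 0.387 × 361 = 139.7 lbmol/h = 2ξ₁ + 2ξ₂.
Selectivity: 2ξ₁ / (2ξ₂) = 3.89 → ξ₁ = 3.89 ξ₂.
Substitute: (2·3.89 + 2) ξ₂ = 139.7 → ξ₂ = 14.28 lbmol/h, ξ₁ = 55.57 lbmol/h.
Outlet amounts (n = n₀ + Σ ν·ξ):
  E: 361 − 2(55.57) − 2(14.28) = 221.3
  D: 0 + 2(55.57) = 111.1
  G: 0 + 2(14.28) = 28.57
Total out = 361 lbmol/h; y_D = 111.1 / 361 = 0.3079.

0.308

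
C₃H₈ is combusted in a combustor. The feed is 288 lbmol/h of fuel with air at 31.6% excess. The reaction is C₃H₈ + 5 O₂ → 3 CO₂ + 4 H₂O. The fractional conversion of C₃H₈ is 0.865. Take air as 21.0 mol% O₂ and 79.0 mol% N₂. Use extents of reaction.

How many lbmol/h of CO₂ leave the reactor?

747 lbmol/h

Stoichiometric O₂ = 5 × 288 = 1440 lbmol/h; O₂ fed = 1440 × 1.316 = 1895 lbmol/h.
N₂ fed = 1895 × 79/21 = 7129 lbmol/h.
Fuel reacted = 0.865 × 288 → ξ = 249.1 lbmol/h.
Outlet (n = n₀ + ν ξ):
  C₃H₈: 288 − 1(249.1) = 38.88
  O₂: 1895 − 5(249.1) = 649.4
  N₂: 7129 (inert)
  CO₂: 0 + 3(249.1) = 747.4
  H₂O: 0 + 4(249.1) = 996.5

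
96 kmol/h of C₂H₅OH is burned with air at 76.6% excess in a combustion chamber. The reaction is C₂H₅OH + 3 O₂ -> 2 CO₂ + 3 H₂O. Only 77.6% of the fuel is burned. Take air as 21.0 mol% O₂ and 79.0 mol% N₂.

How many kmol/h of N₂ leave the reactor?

1910 kmol/h

Stoichiometric O₂ = 3 × 96 = 288 kmol/h; O₂ fed = 288 × 1.766 = 508.6 kmol/h.
N₂ fed = 508.6 × 79/21 = 1913 kmol/h.
Fuel reacted = 0.776 × 96 → ξ = 74.5 kmol/h.
Outlet (n = n₀ + ν ξ):
  C₂H₅OH: 96 − 1(74.5) = 21.5
  O₂: 508.6 − 3(74.5) = 285.1
  N₂: 1913 (inert)
  CO₂: 0 + 2(74.5) = 149
  H₂O: 0 + 3(74.5) = 223.5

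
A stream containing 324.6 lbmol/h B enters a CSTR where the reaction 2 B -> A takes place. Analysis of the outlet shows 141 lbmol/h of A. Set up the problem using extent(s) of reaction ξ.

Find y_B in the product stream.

0.232

For A: n = n₀ + 1ξ → 141 = 0 + 1ξ, giving ξ = 141 lbmol/h.
Outlet amounts (n = n₀ + ν ξ):
  B: 324.6 − 2(141) = 42.6
  A: 0 + 1(141) = 141
Total out = 183.6 lbmol/h; y_B = 42.6 / 183.6 = 0.232.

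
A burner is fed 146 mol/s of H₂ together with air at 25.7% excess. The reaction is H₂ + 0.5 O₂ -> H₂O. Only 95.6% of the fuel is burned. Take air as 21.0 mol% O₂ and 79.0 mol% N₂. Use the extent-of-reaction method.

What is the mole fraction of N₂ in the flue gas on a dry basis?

0.924

Stoichiometric O₂ = 0.5 × 146 = 73 mol/s; O₂ fed = 73 × 1.257 = 91.76 mol/s.
N₂ fed = 91.76 × 79/21 = 345.2 mol/s.
Fuel reacted = 0.956 × 146 → ξ = 139.6 mol/s.
Outlet (n = n₀ + ν ξ):
  H₂: 146 − 1(139.6) = 6.424
  O₂: 91.76 − 0.5(139.6) = 21.97
  N₂: 345.2 (inert)
  H₂O: 0 + 1(139.6) = 139.6
Dry total = 373.6 mol/s; y_N₂ (dry) = 345.2 / 373.6 = 0.924.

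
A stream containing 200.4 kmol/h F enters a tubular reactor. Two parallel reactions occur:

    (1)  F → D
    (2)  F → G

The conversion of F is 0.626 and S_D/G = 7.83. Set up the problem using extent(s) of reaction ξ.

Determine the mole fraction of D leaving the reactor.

0.555

Conversion of F: F consumed = 0.626 × 200.4 = 125.5 kmol/h = 1ξ₁ + 1ξ₂.
Selectivity: 1ξ₁ / (1ξ₂) = 7.83 → ξ₁ = 7.83 ξ₂.
Substitute: (1·7.83 + 1) ξ₂ = 125.5 → ξ₂ = 14.21 kmol/h, ξ₁ = 111.2 kmol/h.
Outlet amounts (n = n₀ + Σ ν·ξ):
  F: 200.4 − 1(111.2) − 1(14.21) = 74.95
  D: 0 + 1(111.2) = 111.2
  G: 0 + 1(14.21) = 14.21
Total out = 200.4 kmol/h; y_D = 111.2 / 200.4 = 0.5551.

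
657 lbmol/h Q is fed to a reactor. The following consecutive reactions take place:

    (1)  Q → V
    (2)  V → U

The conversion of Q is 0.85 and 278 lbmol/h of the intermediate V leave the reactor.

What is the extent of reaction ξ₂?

ξ₂ = 280 lbmol/h

Conversion of Q: Q consumed = 1ξ₁ = 0.85 × 657 → ξ₁ = 558.4 lbmol/h.
V balance: n_V = 0 + 1ξ₁ − 1ξ₂ = 278 → ξ₂ = (1·558.4 − 278)/1 = 280.4 lbmol/h.
Outlet amounts (n = n₀ + Σ ν·ξ):
  Q: 657 − 1(558.4) = 98.55
  V: 0 + 1(558.4) − 1(280.4) = 278
  U: 0 + 1(280.4) = 280.4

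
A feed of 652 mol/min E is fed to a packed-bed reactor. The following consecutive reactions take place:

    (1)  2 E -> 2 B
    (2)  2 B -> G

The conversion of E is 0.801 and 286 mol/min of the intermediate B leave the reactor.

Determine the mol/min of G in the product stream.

118 mol/min

Conversion of E: E consumed = 2ξ₁ = 0.801 × 652 → ξ₁ = 261.1 mol/min.
B balance: n_B = 0 + 2ξ₁ − 2ξ₂ = 286 → ξ₂ = (2·261.1 − 286)/2 = 118.1 mol/min.
Outlet amounts (n = n₀ + Σ ν·ξ):
  E: 652 − 2(261.1) = 129.7
  B: 0 + 2(261.1) − 2(118.1) = 286
  G: 0 + 1(118.1) = 118.1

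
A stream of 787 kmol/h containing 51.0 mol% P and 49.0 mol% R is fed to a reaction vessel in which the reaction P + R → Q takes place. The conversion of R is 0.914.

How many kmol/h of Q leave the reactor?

R reacted = 0.914 × 385.6 = 352.5 kmol/h; ν_R = −1, so ξ = 352.5/1 = 352.5 kmol/h.
Outlet amounts (n = n₀ + ν ξ):
  P: 401.4 − 1(352.5) = 48.9
  R: 385.6 − 1(352.5) = 33.16
  Q: 0 + 1(352.5) = 352.5

352 kmol/h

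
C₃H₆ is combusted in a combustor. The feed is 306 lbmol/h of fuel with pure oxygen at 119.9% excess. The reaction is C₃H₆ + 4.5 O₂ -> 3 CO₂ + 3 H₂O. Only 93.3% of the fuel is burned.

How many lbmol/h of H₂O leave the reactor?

856 lbmol/h

Stoichiometric O₂ = 4.5 × 306 = 1377 lbmol/h; O₂ fed = 1377 × 2.199 = 3028 lbmol/h.
Fuel reacted = 0.933 × 306 → ξ = 285.5 lbmol/h.
Outlet (n = n₀ + ν ξ):
  C₃H₆: 306 − 1(285.5) = 20.5
  O₂: 3028 − 4.5(285.5) = 1743
  CO₂: 0 + 3(285.5) = 856.5
  H₂O: 0 + 3(285.5) = 856.5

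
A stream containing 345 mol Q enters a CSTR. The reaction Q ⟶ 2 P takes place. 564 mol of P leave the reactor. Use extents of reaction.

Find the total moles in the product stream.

For P: n = n₀ + 2ξ → 564 = 0 + 2ξ, giving ξ = 282 mol.
Outlet amounts (n = n₀ + ν ξ):
  Q: 345 − 1(282) = 63
  P: 0 + 2(282) = 564
Total out = 63 + 564 = 627 mol.

627 mol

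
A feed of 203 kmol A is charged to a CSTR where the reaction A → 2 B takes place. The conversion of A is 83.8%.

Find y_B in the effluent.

A reacted = 0.838 × 203 = 170.1 kmol; ν_A = −1, so ξ = 170.1/1 = 170.1 kmol.
Outlet amounts (n = n₀ + ν ξ):
  A: 203 − 1(170.1) = 32.89
  B: 0 + 2(170.1) = 340.2
Total out = 373.1 kmol; y_B = 340.2 / 373.1 = 0.9119.

0.912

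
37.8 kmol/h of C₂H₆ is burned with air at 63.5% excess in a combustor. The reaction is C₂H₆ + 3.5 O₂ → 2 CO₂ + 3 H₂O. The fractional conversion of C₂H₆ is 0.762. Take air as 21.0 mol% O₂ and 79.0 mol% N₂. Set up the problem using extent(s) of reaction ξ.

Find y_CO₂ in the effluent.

0.0532

Stoichiometric O₂ = 3.5 × 37.8 = 132.3 kmol/h; O₂ fed = 132.3 × 1.635 = 216.3 kmol/h.
N₂ fed = 216.3 × 79/21 = 813.7 kmol/h.
Fuel reacted = 0.762 × 37.8 → ξ = 28.8 kmol/h.
Outlet (n = n₀ + ν ξ):
  C₂H₆: 37.8 − 1(28.8) = 8.996
  O₂: 216.3 − 3.5(28.8) = 115.5
  N₂: 813.7 (inert)
  CO₂: 0 + 2(28.8) = 57.61
  H₂O: 0 + 3(28.8) = 86.41
Total out = 1082 kmol/h; y_CO₂ = 57.61 / 1082 = 0.05323.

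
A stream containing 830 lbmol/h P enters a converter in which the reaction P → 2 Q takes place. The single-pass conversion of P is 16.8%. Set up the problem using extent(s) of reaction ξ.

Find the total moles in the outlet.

P reacted = 0.168 × 830 = 139.4 lbmol/h; ν_P = −1, so ξ = 139.4/1 = 139.4 lbmol/h.
Outlet amounts (n = n₀ + ν ξ):
  P: 830 − 1(139.4) = 690.6
  Q: 0 + 2(139.4) = 278.9
Total out = 690.6 + 278.9 = 969.4 lbmol/h.

969 lbmol/h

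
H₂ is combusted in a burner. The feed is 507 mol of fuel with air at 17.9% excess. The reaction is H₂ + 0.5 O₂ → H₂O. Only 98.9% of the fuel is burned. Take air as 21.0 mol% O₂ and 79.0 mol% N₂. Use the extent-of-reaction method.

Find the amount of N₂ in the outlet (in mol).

Stoichiometric O₂ = 0.5 × 507 = 253.5 mol; O₂ fed = 253.5 × 1.179 = 298.9 mol.
N₂ fed = 298.9 × 79/21 = 1124 mol.
Fuel reacted = 0.989 × 507 → ξ = 501.4 mol.
Outlet (n = n₀ + ν ξ):
  H₂: 507 − 1(501.4) = 5.577
  O₂: 298.9 − 0.5(501.4) = 48.17
  N₂: 1124 (inert)
  H₂O: 0 + 1(501.4) = 501.4

1120 mol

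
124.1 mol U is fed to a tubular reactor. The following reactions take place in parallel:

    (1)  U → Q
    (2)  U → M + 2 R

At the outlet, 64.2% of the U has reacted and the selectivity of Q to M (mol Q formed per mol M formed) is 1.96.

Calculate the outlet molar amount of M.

Conversion of U: U consumed = 0.642 × 124.1 = 79.67 mol = 1ξ₁ + 1ξ₂.
Selectivity: 1ξ₁ / (1ξ₂) = 1.96 → ξ₁ = 1.96 ξ₂.
Substitute: (1·1.96 + 1) ξ₂ = 79.67 → ξ₂ = 26.92 mol, ξ₁ = 52.76 mol.
Outlet amounts (n = n₀ + Σ ν·ξ):
  U: 124.1 − 1(52.76) − 1(26.92) = 44.43
  Q: 0 + 1(52.76) = 52.76
  M: 0 + 1(26.92) = 26.92
  R: 0 + 2(26.92) = 53.83

26.9 mol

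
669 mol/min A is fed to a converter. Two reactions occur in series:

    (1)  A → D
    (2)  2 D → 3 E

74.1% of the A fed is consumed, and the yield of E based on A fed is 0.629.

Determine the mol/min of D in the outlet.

Conversion of A: A consumed = 1ξ₁ = 0.741 × 669 → ξ₁ = 495.7 mol/min.
Yield of E: 3ξ₂ / 669 = 0.629 → ξ₂ = 140.3 mol/min.
Outlet amounts (n = n₀ + Σ ν·ξ):
  A: 669 − 1(495.7) = 173.3
  D: 0 + 1(495.7) − 2(140.3) = 215.2
  E: 0 + 3(140.3) = 420.8

215 mol/min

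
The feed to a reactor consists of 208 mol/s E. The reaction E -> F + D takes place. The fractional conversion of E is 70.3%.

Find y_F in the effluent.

E reacted = 0.703 × 208 = 146.2 mol/s; ν_E = −1, so ξ = 146.2/1 = 146.2 mol/s.
Outlet amounts (n = n₀ + ν ξ):
  E: 208 − 1(146.2) = 61.78
  F: 0 + 1(146.2) = 146.2
  D: 0 + 1(146.2) = 146.2
Total out = 354.2 mol/s; y_F = 146.2 / 354.2 = 0.4128.

0.413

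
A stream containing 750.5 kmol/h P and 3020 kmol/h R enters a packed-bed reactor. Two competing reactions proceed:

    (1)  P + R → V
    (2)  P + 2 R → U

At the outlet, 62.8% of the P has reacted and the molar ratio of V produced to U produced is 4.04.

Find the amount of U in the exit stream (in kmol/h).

93.5 kmol/h

Conversion of P: P consumed = 0.628 × 750.5 = 471.3 kmol/h = 1ξ₁ + 1ξ₂.
Selectivity: 1ξ₁ / (1ξ₂) = 4.04 → ξ₁ = 4.04 ξ₂.
Substitute: (1·4.04 + 1) ξ₂ = 471.3 → ξ₂ = 93.51 kmol/h, ξ₁ = 377.8 kmol/h.
Outlet amounts (n = n₀ + Σ ν·ξ):
  P: 750.5 − 1(377.8) − 1(93.51) = 279.2
  R: 3020 − 1(377.8) − 2(93.51) = 2455
  V: 0 + 1(377.8) = 377.8
  U: 0 + 1(93.51) = 93.51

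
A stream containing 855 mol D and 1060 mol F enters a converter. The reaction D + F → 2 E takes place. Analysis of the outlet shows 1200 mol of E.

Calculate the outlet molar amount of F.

460 mol

For E: n = n₀ + 2ξ → 1200 = 0 + 2ξ, giving ξ = 600 mol.
Outlet amounts (n = n₀ + ν ξ):
  D: 855 − 1(600) = 255
  F: 1060 − 1(600) = 460
  E: 0 + 2(600) = 1200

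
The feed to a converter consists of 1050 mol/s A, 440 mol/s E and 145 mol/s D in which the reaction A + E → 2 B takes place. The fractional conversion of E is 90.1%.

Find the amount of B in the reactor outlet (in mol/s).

793 mol/s

E reacted = 0.901 × 440 = 396.4 mol/s; ν_E = −1, so ξ = 396.4/1 = 396.4 mol/s.
Outlet amounts (n = n₀ + ν ξ):
  A: 1050 − 1(396.4) = 653.6
  E: 440 − 1(396.4) = 43.56
  B: 0 + 2(396.4) = 792.9
  D: 145 (inert)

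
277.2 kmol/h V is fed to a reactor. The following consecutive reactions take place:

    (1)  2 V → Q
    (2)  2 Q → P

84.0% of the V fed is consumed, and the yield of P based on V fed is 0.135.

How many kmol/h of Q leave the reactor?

Conversion of V: V consumed = 2ξ₁ = 0.84 × 277.2 → ξ₁ = 116.4 kmol/h.
Yield of P: 1ξ₂ / 277.2 = 0.135 → ξ₂ = 37.42 kmol/h.
Outlet amounts (n = n₀ + Σ ν·ξ):
  V: 277.2 − 2(116.4) = 44.35
  Q: 0 + 1(116.4) − 2(37.42) = 41.58
  P: 0 + 1(37.42) = 37.42

41.6 kmol/h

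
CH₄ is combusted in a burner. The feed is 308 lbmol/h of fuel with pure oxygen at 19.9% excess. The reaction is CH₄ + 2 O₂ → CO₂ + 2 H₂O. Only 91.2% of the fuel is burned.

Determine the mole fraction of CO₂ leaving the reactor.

Stoichiometric O₂ = 2 × 308 = 616 lbmol/h; O₂ fed = 616 × 1.199 = 738.6 lbmol/h.
Fuel reacted = 0.912 × 308 → ξ = 280.9 lbmol/h.
Outlet (n = n₀ + ν ξ):
  CH₄: 308 − 1(280.9) = 27.1
  O₂: 738.6 − 2(280.9) = 176.8
  CO₂: 0 + 1(280.9) = 280.9
  H₂O: 0 + 2(280.9) = 561.8
Total out = 1047 lbmol/h; y_CO₂ = 280.9 / 1047 = 0.2684.

0.268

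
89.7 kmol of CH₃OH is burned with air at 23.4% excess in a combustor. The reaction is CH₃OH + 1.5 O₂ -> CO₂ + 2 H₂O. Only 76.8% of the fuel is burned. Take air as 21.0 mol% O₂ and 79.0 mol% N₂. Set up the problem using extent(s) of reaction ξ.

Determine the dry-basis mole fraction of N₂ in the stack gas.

0.804

Stoichiometric O₂ = 1.5 × 89.7 = 134.6 kmol; O₂ fed = 134.6 × 1.234 = 166 kmol.
N₂ fed = 166 × 79/21 = 624.6 kmol.
Fuel reacted = 0.768 × 89.7 → ξ = 68.89 kmol.
Outlet (n = n₀ + ν ξ):
  CH₃OH: 89.7 − 1(68.89) = 20.81
  O₂: 166 − 1.5(68.89) = 62.7
  N₂: 624.6 (inert)
  CO₂: 0 + 1(68.89) = 68.89
  H₂O: 0 + 2(68.89) = 137.8
Dry total = 777 kmol; y_N₂ (dry) = 624.6 / 777 = 0.8039.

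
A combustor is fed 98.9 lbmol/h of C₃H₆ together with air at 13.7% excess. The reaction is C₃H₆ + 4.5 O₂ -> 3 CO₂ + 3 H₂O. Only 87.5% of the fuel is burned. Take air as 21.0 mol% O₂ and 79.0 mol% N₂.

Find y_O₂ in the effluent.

0.0457

Stoichiometric O₂ = 4.5 × 98.9 = 445.1 lbmol/h; O₂ fed = 445.1 × 1.137 = 506 lbmol/h.
N₂ fed = 506 × 79/21 = 1904 lbmol/h.
Fuel reacted = 0.875 × 98.9 → ξ = 86.54 lbmol/h.
Outlet (n = n₀ + ν ξ):
  C₃H₆: 98.9 − 1(86.54) = 12.36
  O₂: 506 − 4.5(86.54) = 116.6
  N₂: 1904 (inert)
  CO₂: 0 + 3(86.54) = 259.6
  H₂O: 0 + 3(86.54) = 259.6
Total out = 2552 lbmol/h; y_O₂ = 116.6 / 2552 = 0.04569.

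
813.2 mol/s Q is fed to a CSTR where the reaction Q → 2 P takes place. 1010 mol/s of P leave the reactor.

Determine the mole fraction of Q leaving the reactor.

For P: n = n₀ + 2ξ → 1010 = 0 + 2ξ, giving ξ = 505 mol/s.
Outlet amounts (n = n₀ + ν ξ):
  Q: 813.2 − 1(505) = 308.2
  P: 0 + 2(505) = 1010
Total out = 1318 mol/s; y_Q = 308.2 / 1318 = 0.2338.

0.234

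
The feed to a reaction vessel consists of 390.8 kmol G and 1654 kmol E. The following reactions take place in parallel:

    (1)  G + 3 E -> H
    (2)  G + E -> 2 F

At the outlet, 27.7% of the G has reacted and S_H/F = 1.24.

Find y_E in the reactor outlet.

0.767

Conversion of G: G consumed = 0.277 × 390.8 = 108.3 kmol = 1ξ₁ + 1ξ₂.
Selectivity: 1ξ₁ / (2ξ₂) = 1.24 → ξ₁ = 2.48 ξ₂.
Substitute: (1·2.48 + 1) ξ₂ = 108.3 → ξ₂ = 31.11 kmol, ξ₁ = 77.14 kmol.
Outlet amounts (n = n₀ + Σ ν·ξ):
  G: 390.8 − 1(77.14) − 1(31.11) = 282.5
  E: 1654 − 3(77.14) − 1(31.11) = 1391
  H: 0 + 1(77.14) = 77.14
  F: 0 + 2(31.11) = 62.21
Total out = 1813 kmol; y_E = 1391 / 1813 = 0.7673.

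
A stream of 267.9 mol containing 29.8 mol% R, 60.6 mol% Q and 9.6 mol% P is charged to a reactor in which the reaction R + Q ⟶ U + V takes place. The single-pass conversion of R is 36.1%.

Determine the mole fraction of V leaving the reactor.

R reacted = 0.361 × 79.83 = 28.82 mol; ν_R = −1, so ξ = 28.82/1 = 28.82 mol.
Outlet amounts (n = n₀ + ν ξ):
  R: 79.83 − 1(28.82) = 51.01
  Q: 162.3 − 1(28.82) = 133.5
  U: 0 + 1(28.82) = 28.82
  V: 0 + 1(28.82) = 28.82
  P: 25.72 (inert)
Total out = 267.9 mol; y_V = 28.82 / 267.9 = 0.1076.

0.108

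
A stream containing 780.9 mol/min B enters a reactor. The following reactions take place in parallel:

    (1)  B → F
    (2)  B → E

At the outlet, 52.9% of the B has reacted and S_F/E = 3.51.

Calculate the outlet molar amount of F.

Conversion of B: B consumed = 0.529 × 780.9 = 413.1 mol/min = 1ξ₁ + 1ξ₂.
Selectivity: 1ξ₁ / (1ξ₂) = 3.51 → ξ₁ = 3.51 ξ₂.
Substitute: (1·3.51 + 1) ξ₂ = 413.1 → ξ₂ = 91.6 mol/min, ξ₁ = 321.5 mol/min.
Outlet amounts (n = n₀ + Σ ν·ξ):
  B: 780.9 − 1(321.5) − 1(91.6) = 367.8
  F: 0 + 1(321.5) = 321.5
  E: 0 + 1(91.6) = 91.6

322 mol/min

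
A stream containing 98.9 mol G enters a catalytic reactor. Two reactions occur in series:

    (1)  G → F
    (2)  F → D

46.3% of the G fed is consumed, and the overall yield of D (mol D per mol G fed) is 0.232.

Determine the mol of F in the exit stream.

22.8 mol

Conversion of G: G consumed = 1ξ₁ = 0.463 × 98.9 → ξ₁ = 45.79 mol.
Yield of D: 1ξ₂ / 98.9 = 0.232 → ξ₂ = 22.94 mol.
Outlet amounts (n = n₀ + Σ ν·ξ):
  G: 98.9 − 1(45.79) = 53.11
  F: 0 + 1(45.79) − 1(22.94) = 22.85
  D: 0 + 1(22.94) = 22.94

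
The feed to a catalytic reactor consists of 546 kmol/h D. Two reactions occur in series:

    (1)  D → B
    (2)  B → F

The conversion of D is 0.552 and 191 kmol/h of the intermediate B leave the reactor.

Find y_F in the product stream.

0.202

Conversion of D: D consumed = 1ξ₁ = 0.552 × 546 → ξ₁ = 301.4 kmol/h.
B balance: n_B = 0 + 1ξ₁ − 1ξ₂ = 191 → ξ₂ = (1·301.4 − 191)/1 = 110.4 kmol/h.
Outlet amounts (n = n₀ + Σ ν·ξ):
  D: 546 − 1(301.4) = 244.6
  B: 0 + 1(301.4) − 1(110.4) = 191
  F: 0 + 1(110.4) = 110.4
Total out = 546 kmol/h; y_F = 110.4 / 546 = 0.2022.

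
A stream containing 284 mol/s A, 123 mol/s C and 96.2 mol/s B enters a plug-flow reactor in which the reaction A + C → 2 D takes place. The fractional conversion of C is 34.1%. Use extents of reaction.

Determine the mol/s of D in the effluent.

83.9 mol/s

C reacted = 0.341 × 123 = 41.94 mol/s; ν_C = −1, so ξ = 41.94/1 = 41.94 mol/s.
Outlet amounts (n = n₀ + ν ξ):
  A: 284 − 1(41.94) = 242.1
  C: 123 − 1(41.94) = 81.06
  D: 0 + 2(41.94) = 83.89
  B: 96.2 (inert)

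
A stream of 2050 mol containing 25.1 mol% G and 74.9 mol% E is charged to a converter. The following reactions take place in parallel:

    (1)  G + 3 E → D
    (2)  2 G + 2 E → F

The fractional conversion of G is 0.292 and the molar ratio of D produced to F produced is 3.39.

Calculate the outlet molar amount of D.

Conversion of G: G consumed = 0.292 × 514.5 = 150.2 mol = 1ξ₁ + 2ξ₂.
Selectivity: 1ξ₁ / (1ξ₂) = 3.39 → ξ₁ = 3.39 ξ₂.
Substitute: (1·3.39 + 2) ξ₂ = 150.2 → ξ₂ = 27.88 mol, ξ₁ = 94.5 mol.
Outlet amounts (n = n₀ + Σ ν·ξ):
  G: 514.5 − 1(94.5) − 2(27.88) = 364.3
  E: 1535 − 3(94.5) − 2(27.88) = 1196
  D: 0 + 1(94.5) = 94.5
  F: 0 + 1(27.88) = 27.88

94.5 mol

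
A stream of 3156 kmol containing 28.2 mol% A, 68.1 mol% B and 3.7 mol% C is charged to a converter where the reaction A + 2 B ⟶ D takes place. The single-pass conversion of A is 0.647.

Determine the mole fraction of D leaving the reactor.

A reacted = 0.647 × 890 = 575.8 kmol; ν_A = −1, so ξ = 575.8/1 = 575.8 kmol.
Outlet amounts (n = n₀ + ν ξ):
  A: 890 − 1(575.8) = 314.2
  B: 2149 − 2(575.8) = 997.6
  D: 0 + 1(575.8) = 575.8
  C: 116.8 (inert)
Total out = 2004 kmol; y_D = 575.8 / 2004 = 0.2873.

0.287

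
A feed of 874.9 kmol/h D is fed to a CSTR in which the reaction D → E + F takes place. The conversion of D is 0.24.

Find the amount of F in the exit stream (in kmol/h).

D reacted = 0.24 × 874.9 = 210 kmol/h; ν_D = −1, so ξ = 210/1 = 210 kmol/h.
Outlet amounts (n = n₀ + ν ξ):
  D: 874.9 − 1(210) = 664.9
  E: 0 + 1(210) = 210
  F: 0 + 1(210) = 210

210 kmol/h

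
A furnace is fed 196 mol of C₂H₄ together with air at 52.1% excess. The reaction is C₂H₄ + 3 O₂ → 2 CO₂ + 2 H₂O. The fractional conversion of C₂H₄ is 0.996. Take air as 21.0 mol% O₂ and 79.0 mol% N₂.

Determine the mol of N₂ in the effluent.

Stoichiometric O₂ = 3 × 196 = 588 mol; O₂ fed = 588 × 1.521 = 894.3 mol.
N₂ fed = 894.3 × 79/21 = 3364 mol.
Fuel reacted = 0.996 × 196 → ξ = 195.2 mol.
Outlet (n = n₀ + ν ξ):
  C₂H₄: 196 − 1(195.2) = 0.784
  O₂: 894.3 − 3(195.2) = 308.7
  N₂: 3364 (inert)
  CO₂: 0 + 2(195.2) = 390.4
  H₂O: 0 + 2(195.2) = 390.4

3360 mol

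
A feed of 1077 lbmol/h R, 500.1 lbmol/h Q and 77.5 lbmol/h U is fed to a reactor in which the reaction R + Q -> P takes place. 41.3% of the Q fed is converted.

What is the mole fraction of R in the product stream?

0.601

Q reacted = 0.413 × 500.1 = 206.5 lbmol/h; ν_Q = −1, so ξ = 206.5/1 = 206.5 lbmol/h.
Outlet amounts (n = n₀ + ν ξ):
  R: 1077 − 1(206.5) = 870.5
  Q: 500.1 − 1(206.5) = 293.6
  P: 0 + 1(206.5) = 206.5
  U: 77.5 (inert)
Total out = 1448 lbmol/h; y_R = 870.5 / 1448 = 0.6011.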